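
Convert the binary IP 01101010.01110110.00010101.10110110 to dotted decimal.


01101010 = 106
01110110 = 118
00010101 = 21
10110110 = 182
IP: 106.118.21.182


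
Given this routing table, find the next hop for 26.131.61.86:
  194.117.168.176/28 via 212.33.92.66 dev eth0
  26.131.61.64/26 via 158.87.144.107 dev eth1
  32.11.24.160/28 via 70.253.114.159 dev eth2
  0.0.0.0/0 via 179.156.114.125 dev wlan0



Longest prefix match for 26.131.61.86:
  /28 194.117.168.176: no
  /26 26.131.61.64: MATCH
  /28 32.11.24.160: no
  /0 0.0.0.0: MATCH
Selected: next-hop 158.87.144.107 via eth1 (matched /26)


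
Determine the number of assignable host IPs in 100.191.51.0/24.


Host bits = 32 - 24 = 8
Total addresses = 2^8 = 256
Usable = total - 2 (network and broadcast)
Usable hosts: 254


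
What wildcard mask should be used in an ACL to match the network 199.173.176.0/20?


Subnet mask: 255.255.240.0
Wildcard = 255.255.255.255 - subnet mask
255 - 255 = 0
255 - 255 = 0
255 - 240 = 15
255 - 0 = 255
Wildcard: 0.0.15.255


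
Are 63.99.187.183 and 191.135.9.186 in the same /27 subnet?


Mask: 255.255.255.224
63.99.187.183 AND mask = 63.99.187.160
191.135.9.186 AND mask = 191.135.9.160
No, different subnets (63.99.187.160 vs 191.135.9.160)


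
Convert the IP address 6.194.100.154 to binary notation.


6 = 00000110
194 = 11000010
100 = 01100100
154 = 10011010
Binary: 00000110.11000010.01100100.10011010


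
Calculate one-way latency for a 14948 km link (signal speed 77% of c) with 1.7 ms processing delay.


Speed = 0.77 * 3e5 km/s = 231000 km/s
Propagation delay = 14948 / 231000 = 0.0647 s = 64.71 ms
Processing delay = 1.7 ms
Total one-way latency = 66.41 ms


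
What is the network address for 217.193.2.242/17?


IP:   11011001.11000001.00000010.11110010
Mask: 11111111.11111111.10000000.00000000
AND operation:
Net:  11011001.11000001.00000000.00000000
Network: 217.193.0.0/17


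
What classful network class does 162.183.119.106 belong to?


First octet: 162
Binary: 10100010
10xxxxxx -> Class B (128-191)
Class B, default mask 255.255.0.0 (/16)


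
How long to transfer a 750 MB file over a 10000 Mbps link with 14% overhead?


Effective throughput = 10000 * (1 - 14/100) = 8600 Mbps
File size in Mb = 750 * 8 = 6000 Mb
Time = 6000 / 8600
Time = 0.6977 seconds


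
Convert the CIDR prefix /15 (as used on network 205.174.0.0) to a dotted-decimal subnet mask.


/15 means 15 network bits, 17 host bits
Binary: 11111111111111100000000000000000
Mask: 255.254.0.0


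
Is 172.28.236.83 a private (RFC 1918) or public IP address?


RFC 1918 private ranges:
  10.0.0.0/8 (10.0.0.0 - 10.255.255.255)
  172.16.0.0/12 (172.16.0.0 - 172.31.255.255)
  192.168.0.0/16 (192.168.0.0 - 192.168.255.255)
Private (in 172.16.0.0/12)


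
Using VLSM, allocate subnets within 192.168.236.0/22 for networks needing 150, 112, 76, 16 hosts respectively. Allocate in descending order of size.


150 hosts -> /24 (254 usable): 192.168.236.0/24
112 hosts -> /25 (126 usable): 192.168.237.0/25
76 hosts -> /25 (126 usable): 192.168.237.128/25
16 hosts -> /27 (30 usable): 192.168.238.0/27
Allocation: 192.168.236.0/24 (150 hosts, 254 usable); 192.168.237.0/25 (112 hosts, 126 usable); 192.168.237.128/25 (76 hosts, 126 usable); 192.168.238.0/27 (16 hosts, 30 usable)


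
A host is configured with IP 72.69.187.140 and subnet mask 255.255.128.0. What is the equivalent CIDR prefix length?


Binary: 11111111.11111111.10000000.00000000
Count leading 1s
Prefix: /17


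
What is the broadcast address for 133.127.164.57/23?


Network: 133.127.164.0/23
Host bits = 9
Set all host bits to 1:
Broadcast: 133.127.165.255


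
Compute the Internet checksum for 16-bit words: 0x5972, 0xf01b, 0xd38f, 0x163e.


Sum all words (with carry folding):
+ 0x5972 = 0x5972
+ 0xf01b = 0x498e
+ 0xd38f = 0x1d1e
+ 0x163e = 0x335c
One's complement: ~0x335c
Checksum = 0xcca3


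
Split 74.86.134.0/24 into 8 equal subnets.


New prefix = 24 + 3 = 27
Each subnet has 32 addresses
  74.86.134.0/27
  74.86.134.32/27
  74.86.134.64/27
  74.86.134.96/27
  74.86.134.128/27
  74.86.134.160/27
  74.86.134.192/27
  74.86.134.224/27
Subnets: 74.86.134.0/27, 74.86.134.32/27, 74.86.134.64/27, 74.86.134.96/27, 74.86.134.128/27, 74.86.134.160/27, 74.86.134.192/27, 74.86.134.224/27


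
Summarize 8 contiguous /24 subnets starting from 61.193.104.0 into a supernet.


Original prefix: /24
Number of subnets: 8 = 2^3
New prefix = 24 - 3 = 21
Supernet: 61.193.104.0/21


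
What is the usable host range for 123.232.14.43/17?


Network: 123.232.0.0
Broadcast: 123.232.127.255
First usable = network + 1
Last usable = broadcast - 1
Range: 123.232.0.1 to 123.232.127.254


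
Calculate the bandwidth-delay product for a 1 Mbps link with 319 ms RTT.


BDP = bandwidth * RTT
= 1 Mbps * 319 ms
= 1 * 1e6 * 319 / 1000 bits
= 319000 bits
= 39875 bytes
= 38.9404 KB
BDP = 319000 bits (39875 bytes)


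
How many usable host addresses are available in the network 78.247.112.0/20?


Host bits = 32 - 20 = 12
Total addresses = 2^12 = 4096
Usable = total - 2 (network and broadcast)
Usable hosts: 4094


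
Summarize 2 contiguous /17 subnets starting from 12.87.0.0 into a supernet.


Original prefix: /17
Number of subnets: 2 = 2^1
New prefix = 17 - 1 = 16
Supernet: 12.87.0.0/16


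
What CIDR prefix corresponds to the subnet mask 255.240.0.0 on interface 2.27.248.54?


Binary: 11111111.11110000.00000000.00000000
Count leading 1s
Prefix: /12


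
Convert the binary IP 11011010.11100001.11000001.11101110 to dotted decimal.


11011010 = 218
11100001 = 225
11000001 = 193
11101110 = 238
IP: 218.225.193.238


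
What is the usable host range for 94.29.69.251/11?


Network: 94.0.0.0
Broadcast: 94.31.255.255
First usable = network + 1
Last usable = broadcast - 1
Range: 94.0.0.1 to 94.31.255.254


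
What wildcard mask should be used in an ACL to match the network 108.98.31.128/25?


Subnet mask: 255.255.255.128
Wildcard = 255.255.255.255 - subnet mask
255 - 255 = 0
255 - 255 = 0
255 - 255 = 0
255 - 128 = 127
Wildcard: 0.0.0.127


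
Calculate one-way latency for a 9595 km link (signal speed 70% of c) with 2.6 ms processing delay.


Speed = 0.7 * 3e5 km/s = 210000 km/s
Propagation delay = 9595 / 210000 = 0.0457 s = 45.6905 ms
Processing delay = 2.6 ms
Total one-way latency = 48.2905 ms


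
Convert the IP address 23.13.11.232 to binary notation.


23 = 00010111
13 = 00001101
11 = 00001011
232 = 11101000
Binary: 00010111.00001101.00001011.11101000


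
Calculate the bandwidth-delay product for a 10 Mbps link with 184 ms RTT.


BDP = bandwidth * RTT
= 10 Mbps * 184 ms
= 10 * 1e6 * 184 / 1000 bits
= 1840000 bits
= 230000 bytes
= 224.6094 KB
BDP = 1840000 bits (230000 bytes)


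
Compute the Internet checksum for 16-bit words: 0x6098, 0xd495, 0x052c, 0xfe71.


Sum all words (with carry folding):
+ 0x6098 = 0x6098
+ 0xd495 = 0x352e
+ 0x052c = 0x3a5a
+ 0xfe71 = 0x38cc
One's complement: ~0x38cc
Checksum = 0xc733


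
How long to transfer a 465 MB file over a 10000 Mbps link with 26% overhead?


Effective throughput = 10000 * (1 - 26/100) = 7400 Mbps
File size in Mb = 465 * 8 = 3720 Mb
Time = 3720 / 7400
Time = 0.5027 seconds


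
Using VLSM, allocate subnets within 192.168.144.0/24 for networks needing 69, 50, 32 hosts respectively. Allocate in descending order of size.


69 hosts -> /25 (126 usable): 192.168.144.0/25
50 hosts -> /26 (62 usable): 192.168.144.128/26
32 hosts -> /26 (62 usable): 192.168.144.192/26
Allocation: 192.168.144.0/25 (69 hosts, 126 usable); 192.168.144.128/26 (50 hosts, 62 usable); 192.168.144.192/26 (32 hosts, 62 usable)


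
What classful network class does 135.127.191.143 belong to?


First octet: 135
Binary: 10000111
10xxxxxx -> Class B (128-191)
Class B, default mask 255.255.0.0 (/16)


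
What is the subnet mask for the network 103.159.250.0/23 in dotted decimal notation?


/23 means 23 network bits, 9 host bits
Binary: 11111111111111111111111000000000
Mask: 255.255.254.0


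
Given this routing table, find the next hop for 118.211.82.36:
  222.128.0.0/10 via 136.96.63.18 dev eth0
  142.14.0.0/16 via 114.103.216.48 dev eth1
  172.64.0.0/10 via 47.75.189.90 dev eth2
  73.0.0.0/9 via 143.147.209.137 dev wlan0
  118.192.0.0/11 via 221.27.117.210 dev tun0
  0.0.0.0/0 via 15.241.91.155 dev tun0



Longest prefix match for 118.211.82.36:
  /10 222.128.0.0: no
  /16 142.14.0.0: no
  /10 172.64.0.0: no
  /9 73.0.0.0: no
  /11 118.192.0.0: MATCH
  /0 0.0.0.0: MATCH
Selected: next-hop 221.27.117.210 via tun0 (matched /11)


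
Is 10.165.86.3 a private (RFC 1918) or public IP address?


RFC 1918 private ranges:
  10.0.0.0/8 (10.0.0.0 - 10.255.255.255)
  172.16.0.0/12 (172.16.0.0 - 172.31.255.255)
  192.168.0.0/16 (192.168.0.0 - 192.168.255.255)
Private (in 10.0.0.0/8)


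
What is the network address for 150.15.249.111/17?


IP:   10010110.00001111.11111001.01101111
Mask: 11111111.11111111.10000000.00000000
AND operation:
Net:  10010110.00001111.10000000.00000000
Network: 150.15.128.0/17


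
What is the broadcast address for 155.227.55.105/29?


Network: 155.227.55.104/29
Host bits = 3
Set all host bits to 1:
Broadcast: 155.227.55.111


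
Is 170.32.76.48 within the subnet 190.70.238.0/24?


Subnet network: 190.70.238.0
Test IP AND mask: 170.32.76.0
No, 170.32.76.48 is not in 190.70.238.0/24


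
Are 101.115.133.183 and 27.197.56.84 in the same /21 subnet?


Mask: 255.255.248.0
101.115.133.183 AND mask = 101.115.128.0
27.197.56.84 AND mask = 27.197.56.0
No, different subnets (101.115.128.0 vs 27.197.56.0)


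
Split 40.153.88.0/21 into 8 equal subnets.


New prefix = 21 + 3 = 24
Each subnet has 256 addresses
  40.153.88.0/24
  40.153.89.0/24
  40.153.90.0/24
  40.153.91.0/24
  40.153.92.0/24
  40.153.93.0/24
  40.153.94.0/24
  40.153.95.0/24
Subnets: 40.153.88.0/24, 40.153.89.0/24, 40.153.90.0/24, 40.153.91.0/24, 40.153.92.0/24, 40.153.93.0/24, 40.153.94.0/24, 40.153.95.0/24


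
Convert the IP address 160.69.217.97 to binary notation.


160 = 10100000
69 = 01000101
217 = 11011001
97 = 01100001
Binary: 10100000.01000101.11011001.01100001


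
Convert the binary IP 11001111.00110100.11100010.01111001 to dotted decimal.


11001111 = 207
00110100 = 52
11100010 = 226
01111001 = 121
IP: 207.52.226.121


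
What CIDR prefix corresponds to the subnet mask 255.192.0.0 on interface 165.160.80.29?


Binary: 11111111.11000000.00000000.00000000
Count leading 1s
Prefix: /10


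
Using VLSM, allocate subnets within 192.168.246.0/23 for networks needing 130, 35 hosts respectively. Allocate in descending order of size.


130 hosts -> /24 (254 usable): 192.168.246.0/24
35 hosts -> /26 (62 usable): 192.168.247.0/26
Allocation: 192.168.246.0/24 (130 hosts, 254 usable); 192.168.247.0/26 (35 hosts, 62 usable)


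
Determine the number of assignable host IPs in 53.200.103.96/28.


Host bits = 32 - 28 = 4
Total addresses = 2^4 = 16
Usable = total - 2 (network and broadcast)
Usable hosts: 14


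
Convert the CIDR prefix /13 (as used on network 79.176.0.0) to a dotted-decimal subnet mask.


/13 means 13 network bits, 19 host bits
Binary: 11111111111110000000000000000000
Mask: 255.248.0.0


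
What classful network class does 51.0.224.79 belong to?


First octet: 51
Binary: 00110011
0xxxxxxx -> Class A (1-126)
Class A, default mask 255.0.0.0 (/8)


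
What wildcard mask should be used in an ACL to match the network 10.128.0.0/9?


Subnet mask: 255.128.0.0
Wildcard = 255.255.255.255 - subnet mask
255 - 255 = 0
255 - 128 = 127
255 - 0 = 255
255 - 0 = 255
Wildcard: 0.127.255.255


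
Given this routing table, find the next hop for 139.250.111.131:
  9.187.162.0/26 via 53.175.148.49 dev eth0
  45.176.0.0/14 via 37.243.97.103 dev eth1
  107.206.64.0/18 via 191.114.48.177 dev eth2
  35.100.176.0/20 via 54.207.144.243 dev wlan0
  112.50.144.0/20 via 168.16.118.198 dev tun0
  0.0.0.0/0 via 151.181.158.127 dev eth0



Longest prefix match for 139.250.111.131:
  /26 9.187.162.0: no
  /14 45.176.0.0: no
  /18 107.206.64.0: no
  /20 35.100.176.0: no
  /20 112.50.144.0: no
  /0 0.0.0.0: MATCH
Selected: next-hop 151.181.158.127 via eth0 (matched /0)


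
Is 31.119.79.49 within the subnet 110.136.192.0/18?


Subnet network: 110.136.192.0
Test IP AND mask: 31.119.64.0
No, 31.119.79.49 is not in 110.136.192.0/18


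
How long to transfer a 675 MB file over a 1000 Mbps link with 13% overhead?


Effective throughput = 1000 * (1 - 13/100) = 870 Mbps
File size in Mb = 675 * 8 = 5400 Mb
Time = 5400 / 870
Time = 6.2069 seconds


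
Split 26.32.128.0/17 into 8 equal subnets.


New prefix = 17 + 3 = 20
Each subnet has 4096 addresses
  26.32.128.0/20
  26.32.144.0/20
  26.32.160.0/20
  26.32.176.0/20
  26.32.192.0/20
  26.32.208.0/20
  26.32.224.0/20
  26.32.240.0/20
Subnets: 26.32.128.0/20, 26.32.144.0/20, 26.32.160.0/20, 26.32.176.0/20, 26.32.192.0/20, 26.32.208.0/20, 26.32.224.0/20, 26.32.240.0/20


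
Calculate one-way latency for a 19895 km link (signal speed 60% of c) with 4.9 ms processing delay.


Speed = 0.6 * 3e5 km/s = 180000 km/s
Propagation delay = 19895 / 180000 = 0.1105 s = 110.5278 ms
Processing delay = 4.9 ms
Total one-way latency = 115.4278 ms


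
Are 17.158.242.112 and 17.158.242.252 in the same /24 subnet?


Mask: 255.255.255.0
17.158.242.112 AND mask = 17.158.242.0
17.158.242.252 AND mask = 17.158.242.0
Yes, same subnet (17.158.242.0)


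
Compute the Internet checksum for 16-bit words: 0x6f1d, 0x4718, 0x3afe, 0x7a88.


Sum all words (with carry folding):
+ 0x6f1d = 0x6f1d
+ 0x4718 = 0xb635
+ 0x3afe = 0xf133
+ 0x7a88 = 0x6bbc
One's complement: ~0x6bbc
Checksum = 0x9443


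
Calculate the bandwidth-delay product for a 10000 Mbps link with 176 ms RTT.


BDP = bandwidth * RTT
= 10000 Mbps * 176 ms
= 10000 * 1e6 * 176 / 1000 bits
= 1760000000 bits
= 220000000 bytes
= 214843.75 KB
BDP = 1760000000 bits (220000000 bytes)


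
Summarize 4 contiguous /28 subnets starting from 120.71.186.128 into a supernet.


Original prefix: /28
Number of subnets: 4 = 2^2
New prefix = 28 - 2 = 26
Supernet: 120.71.186.128/26


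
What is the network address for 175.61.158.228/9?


IP:   10101111.00111101.10011110.11100100
Mask: 11111111.10000000.00000000.00000000
AND operation:
Net:  10101111.00000000.00000000.00000000
Network: 175.0.0.0/9


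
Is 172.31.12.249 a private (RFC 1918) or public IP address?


RFC 1918 private ranges:
  10.0.0.0/8 (10.0.0.0 - 10.255.255.255)
  172.16.0.0/12 (172.16.0.0 - 172.31.255.255)
  192.168.0.0/16 (192.168.0.0 - 192.168.255.255)
Private (in 172.16.0.0/12)


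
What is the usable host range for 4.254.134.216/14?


Network: 4.252.0.0
Broadcast: 4.255.255.255
First usable = network + 1
Last usable = broadcast - 1
Range: 4.252.0.1 to 4.255.255.254


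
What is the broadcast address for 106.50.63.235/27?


Network: 106.50.63.224/27
Host bits = 5
Set all host bits to 1:
Broadcast: 106.50.63.255


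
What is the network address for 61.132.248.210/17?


IP:   00111101.10000100.11111000.11010010
Mask: 11111111.11111111.10000000.00000000
AND operation:
Net:  00111101.10000100.10000000.00000000
Network: 61.132.128.0/17


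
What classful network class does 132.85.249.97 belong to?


First octet: 132
Binary: 10000100
10xxxxxx -> Class B (128-191)
Class B, default mask 255.255.0.0 (/16)


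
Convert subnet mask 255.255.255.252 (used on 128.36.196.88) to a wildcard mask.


Subnet mask: 255.255.255.252
Wildcard = 255.255.255.255 - subnet mask
255 - 255 = 0
255 - 255 = 0
255 - 255 = 0
255 - 252 = 3
Wildcard: 0.0.0.3


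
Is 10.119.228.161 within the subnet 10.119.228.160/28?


Subnet network: 10.119.228.160
Test IP AND mask: 10.119.228.160
Yes, 10.119.228.161 is in 10.119.228.160/28


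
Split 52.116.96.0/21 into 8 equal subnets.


New prefix = 21 + 3 = 24
Each subnet has 256 addresses
  52.116.96.0/24
  52.116.97.0/24
  52.116.98.0/24
  52.116.99.0/24
  52.116.100.0/24
  52.116.101.0/24
  52.116.102.0/24
  52.116.103.0/24
Subnets: 52.116.96.0/24, 52.116.97.0/24, 52.116.98.0/24, 52.116.99.0/24, 52.116.100.0/24, 52.116.101.0/24, 52.116.102.0/24, 52.116.103.0/24


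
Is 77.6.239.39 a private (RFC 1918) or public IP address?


RFC 1918 private ranges:
  10.0.0.0/8 (10.0.0.0 - 10.255.255.255)
  172.16.0.0/12 (172.16.0.0 - 172.31.255.255)
  192.168.0.0/16 (192.168.0.0 - 192.168.255.255)
Public (not in any RFC 1918 range)


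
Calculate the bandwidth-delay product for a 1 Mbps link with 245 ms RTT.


BDP = bandwidth * RTT
= 1 Mbps * 245 ms
= 1 * 1e6 * 245 / 1000 bits
= 245000 bits
= 30625 bytes
= 29.9072 KB
BDP = 245000 bits (30625 bytes)


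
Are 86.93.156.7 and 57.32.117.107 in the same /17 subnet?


Mask: 255.255.128.0
86.93.156.7 AND mask = 86.93.128.0
57.32.117.107 AND mask = 57.32.0.0
No, different subnets (86.93.128.0 vs 57.32.0.0)


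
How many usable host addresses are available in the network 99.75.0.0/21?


Host bits = 32 - 21 = 11
Total addresses = 2^11 = 2048
Usable = total - 2 (network and broadcast)
Usable hosts: 2046


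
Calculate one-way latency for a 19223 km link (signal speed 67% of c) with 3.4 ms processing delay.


Speed = 0.67 * 3e5 km/s = 201000 km/s
Propagation delay = 19223 / 201000 = 0.0956 s = 95.6368 ms
Processing delay = 3.4 ms
Total one-way latency = 99.0368 ms


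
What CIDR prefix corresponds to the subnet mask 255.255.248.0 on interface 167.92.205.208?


Binary: 11111111.11111111.11111000.00000000
Count leading 1s
Prefix: /21


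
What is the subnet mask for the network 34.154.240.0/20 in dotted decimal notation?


/20 means 20 network bits, 12 host bits
Binary: 11111111111111111111000000000000
Mask: 255.255.240.0


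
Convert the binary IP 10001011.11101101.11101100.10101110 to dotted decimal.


10001011 = 139
11101101 = 237
11101100 = 236
10101110 = 174
IP: 139.237.236.174


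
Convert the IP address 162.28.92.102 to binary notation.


162 = 10100010
28 = 00011100
92 = 01011100
102 = 01100110
Binary: 10100010.00011100.01011100.01100110


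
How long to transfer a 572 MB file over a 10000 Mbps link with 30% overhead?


Effective throughput = 10000 * (1 - 30/100) = 7000 Mbps
File size in Mb = 572 * 8 = 4576 Mb
Time = 4576 / 7000
Time = 0.6537 seconds


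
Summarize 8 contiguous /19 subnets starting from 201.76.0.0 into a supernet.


Original prefix: /19
Number of subnets: 8 = 2^3
New prefix = 19 - 3 = 16
Supernet: 201.76.0.0/16


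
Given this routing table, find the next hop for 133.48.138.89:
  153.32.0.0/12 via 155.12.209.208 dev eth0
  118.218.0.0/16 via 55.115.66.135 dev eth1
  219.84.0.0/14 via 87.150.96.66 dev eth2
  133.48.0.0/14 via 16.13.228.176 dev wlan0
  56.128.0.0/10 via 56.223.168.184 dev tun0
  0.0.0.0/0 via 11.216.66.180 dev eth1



Longest prefix match for 133.48.138.89:
  /12 153.32.0.0: no
  /16 118.218.0.0: no
  /14 219.84.0.0: no
  /14 133.48.0.0: MATCH
  /10 56.128.0.0: no
  /0 0.0.0.0: MATCH
Selected: next-hop 16.13.228.176 via wlan0 (matched /14)


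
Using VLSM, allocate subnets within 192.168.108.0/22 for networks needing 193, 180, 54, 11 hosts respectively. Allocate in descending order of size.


193 hosts -> /24 (254 usable): 192.168.108.0/24
180 hosts -> /24 (254 usable): 192.168.109.0/24
54 hosts -> /26 (62 usable): 192.168.110.0/26
11 hosts -> /28 (14 usable): 192.168.110.64/28
Allocation: 192.168.108.0/24 (193 hosts, 254 usable); 192.168.109.0/24 (180 hosts, 254 usable); 192.168.110.0/26 (54 hosts, 62 usable); 192.168.110.64/28 (11 hosts, 14 usable)


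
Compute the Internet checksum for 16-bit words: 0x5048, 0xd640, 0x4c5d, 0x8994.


Sum all words (with carry folding):
+ 0x5048 = 0x5048
+ 0xd640 = 0x2689
+ 0x4c5d = 0x72e6
+ 0x8994 = 0xfc7a
One's complement: ~0xfc7a
Checksum = 0x0385


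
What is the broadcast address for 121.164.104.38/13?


Network: 121.160.0.0/13
Host bits = 19
Set all host bits to 1:
Broadcast: 121.167.255.255


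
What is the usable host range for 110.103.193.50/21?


Network: 110.103.192.0
Broadcast: 110.103.199.255
First usable = network + 1
Last usable = broadcast - 1
Range: 110.103.192.1 to 110.103.199.254


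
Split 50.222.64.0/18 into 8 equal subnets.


New prefix = 18 + 3 = 21
Each subnet has 2048 addresses
  50.222.64.0/21
  50.222.72.0/21
  50.222.80.0/21
  50.222.88.0/21
  50.222.96.0/21
  50.222.104.0/21
  50.222.112.0/21
  50.222.120.0/21
Subnets: 50.222.64.0/21, 50.222.72.0/21, 50.222.80.0/21, 50.222.88.0/21, 50.222.96.0/21, 50.222.104.0/21, 50.222.112.0/21, 50.222.120.0/21


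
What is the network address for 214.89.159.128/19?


IP:   11010110.01011001.10011111.10000000
Mask: 11111111.11111111.11100000.00000000
AND operation:
Net:  11010110.01011001.10000000.00000000
Network: 214.89.128.0/19


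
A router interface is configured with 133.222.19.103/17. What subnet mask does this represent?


/17 means 17 network bits, 15 host bits
Binary: 11111111111111111000000000000000
Mask: 255.255.128.0


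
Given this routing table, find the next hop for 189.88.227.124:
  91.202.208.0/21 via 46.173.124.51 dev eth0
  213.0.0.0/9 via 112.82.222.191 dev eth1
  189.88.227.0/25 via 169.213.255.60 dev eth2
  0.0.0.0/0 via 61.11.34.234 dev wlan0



Longest prefix match for 189.88.227.124:
  /21 91.202.208.0: no
  /9 213.0.0.0: no
  /25 189.88.227.0: MATCH
  /0 0.0.0.0: MATCH
Selected: next-hop 169.213.255.60 via eth2 (matched /25)


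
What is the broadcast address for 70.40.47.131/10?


Network: 70.0.0.0/10
Host bits = 22
Set all host bits to 1:
Broadcast: 70.63.255.255


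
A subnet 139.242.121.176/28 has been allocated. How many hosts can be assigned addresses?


Host bits = 32 - 28 = 4
Total addresses = 2^4 = 16
Usable = total - 2 (network and broadcast)
Usable hosts: 14


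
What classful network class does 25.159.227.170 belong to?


First octet: 25
Binary: 00011001
0xxxxxxx -> Class A (1-126)
Class A, default mask 255.0.0.0 (/8)


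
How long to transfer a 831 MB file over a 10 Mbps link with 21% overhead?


Effective throughput = 10 * (1 - 21/100) = 7.9 Mbps
File size in Mb = 831 * 8 = 6648 Mb
Time = 6648 / 7.9
Time = 841.519 seconds


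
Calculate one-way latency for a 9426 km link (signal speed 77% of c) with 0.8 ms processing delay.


Speed = 0.77 * 3e5 km/s = 231000 km/s
Propagation delay = 9426 / 231000 = 0.0408 s = 40.8052 ms
Processing delay = 0.8 ms
Total one-way latency = 41.6052 ms


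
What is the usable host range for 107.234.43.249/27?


Network: 107.234.43.224
Broadcast: 107.234.43.255
First usable = network + 1
Last usable = broadcast - 1
Range: 107.234.43.225 to 107.234.43.254


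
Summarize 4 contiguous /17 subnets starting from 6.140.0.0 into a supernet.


Original prefix: /17
Number of subnets: 4 = 2^2
New prefix = 17 - 2 = 15
Supernet: 6.140.0.0/15


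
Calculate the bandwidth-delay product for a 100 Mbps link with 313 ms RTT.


BDP = bandwidth * RTT
= 100 Mbps * 313 ms
= 100 * 1e6 * 313 / 1000 bits
= 31300000 bits
= 3912500 bytes
= 3820.8008 KB
BDP = 31300000 bits (3912500 bytes)


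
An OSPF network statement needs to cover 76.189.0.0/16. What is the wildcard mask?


Subnet mask: 255.255.0.0
Wildcard = 255.255.255.255 - subnet mask
255 - 255 = 0
255 - 255 = 0
255 - 0 = 255
255 - 0 = 255
Wildcard: 0.0.255.255


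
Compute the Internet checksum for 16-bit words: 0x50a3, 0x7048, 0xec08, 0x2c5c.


Sum all words (with carry folding):
+ 0x50a3 = 0x50a3
+ 0x7048 = 0xc0eb
+ 0xec08 = 0xacf4
+ 0x2c5c = 0xd950
One's complement: ~0xd950
Checksum = 0x26af


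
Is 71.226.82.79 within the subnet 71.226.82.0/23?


Subnet network: 71.226.82.0
Test IP AND mask: 71.226.82.0
Yes, 71.226.82.79 is in 71.226.82.0/23


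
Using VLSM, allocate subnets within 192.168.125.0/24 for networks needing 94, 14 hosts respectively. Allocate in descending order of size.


94 hosts -> /25 (126 usable): 192.168.125.0/25
14 hosts -> /28 (14 usable): 192.168.125.128/28
Allocation: 192.168.125.0/25 (94 hosts, 126 usable); 192.168.125.128/28 (14 hosts, 14 usable)


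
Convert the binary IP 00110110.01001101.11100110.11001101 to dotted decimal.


00110110 = 54
01001101 = 77
11100110 = 230
11001101 = 205
IP: 54.77.230.205


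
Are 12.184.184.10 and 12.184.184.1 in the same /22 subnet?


Mask: 255.255.252.0
12.184.184.10 AND mask = 12.184.184.0
12.184.184.1 AND mask = 12.184.184.0
Yes, same subnet (12.184.184.0)


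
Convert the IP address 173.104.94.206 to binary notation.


173 = 10101101
104 = 01101000
94 = 01011110
206 = 11001110
Binary: 10101101.01101000.01011110.11001110


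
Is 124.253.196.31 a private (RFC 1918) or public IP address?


RFC 1918 private ranges:
  10.0.0.0/8 (10.0.0.0 - 10.255.255.255)
  172.16.0.0/12 (172.16.0.0 - 172.31.255.255)
  192.168.0.0/16 (192.168.0.0 - 192.168.255.255)
Public (not in any RFC 1918 range)


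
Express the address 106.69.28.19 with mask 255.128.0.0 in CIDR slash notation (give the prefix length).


Binary: 11111111.10000000.00000000.00000000
Count leading 1s
Prefix: /9


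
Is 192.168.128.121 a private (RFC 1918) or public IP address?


RFC 1918 private ranges:
  10.0.0.0/8 (10.0.0.0 - 10.255.255.255)
  172.16.0.0/12 (172.16.0.0 - 172.31.255.255)
  192.168.0.0/16 (192.168.0.0 - 192.168.255.255)
Private (in 192.168.0.0/16)


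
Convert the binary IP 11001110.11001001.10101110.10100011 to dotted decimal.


11001110 = 206
11001001 = 201
10101110 = 174
10100011 = 163
IP: 206.201.174.163


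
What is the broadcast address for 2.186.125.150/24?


Network: 2.186.125.0/24
Host bits = 8
Set all host bits to 1:
Broadcast: 2.186.125.255


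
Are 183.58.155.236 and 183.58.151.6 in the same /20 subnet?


Mask: 255.255.240.0
183.58.155.236 AND mask = 183.58.144.0
183.58.151.6 AND mask = 183.58.144.0
Yes, same subnet (183.58.144.0)


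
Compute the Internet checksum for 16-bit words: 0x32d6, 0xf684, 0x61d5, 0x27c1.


Sum all words (with carry folding):
+ 0x32d6 = 0x32d6
+ 0xf684 = 0x295b
+ 0x61d5 = 0x8b30
+ 0x27c1 = 0xb2f1
One's complement: ~0xb2f1
Checksum = 0x4d0e


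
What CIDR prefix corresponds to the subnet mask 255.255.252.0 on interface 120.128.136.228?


Binary: 11111111.11111111.11111100.00000000
Count leading 1s
Prefix: /22


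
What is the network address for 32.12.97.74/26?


IP:   00100000.00001100.01100001.01001010
Mask: 11111111.11111111.11111111.11000000
AND operation:
Net:  00100000.00001100.01100001.01000000
Network: 32.12.97.64/26


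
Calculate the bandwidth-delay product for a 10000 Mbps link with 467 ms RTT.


BDP = bandwidth * RTT
= 10000 Mbps * 467 ms
= 10000 * 1e6 * 467 / 1000 bits
= 4670000000 bits
= 583750000 bytes
= 570068.3594 KB
BDP = 4670000000 bits (583750000 bytes)


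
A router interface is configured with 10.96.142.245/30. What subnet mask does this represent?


/30 means 30 network bits, 2 host bits
Binary: 11111111111111111111111111111100
Mask: 255.255.255.252


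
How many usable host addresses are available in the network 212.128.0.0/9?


Host bits = 32 - 9 = 23
Total addresses = 2^23 = 8388608
Usable = total - 2 (network and broadcast)
Usable hosts: 8388606


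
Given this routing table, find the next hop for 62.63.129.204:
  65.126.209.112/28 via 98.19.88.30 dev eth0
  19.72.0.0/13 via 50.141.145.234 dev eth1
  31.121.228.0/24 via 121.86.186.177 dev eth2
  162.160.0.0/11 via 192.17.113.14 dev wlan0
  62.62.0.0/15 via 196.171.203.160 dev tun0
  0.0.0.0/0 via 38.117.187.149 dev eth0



Longest prefix match for 62.63.129.204:
  /28 65.126.209.112: no
  /13 19.72.0.0: no
  /24 31.121.228.0: no
  /11 162.160.0.0: no
  /15 62.62.0.0: MATCH
  /0 0.0.0.0: MATCH
Selected: next-hop 196.171.203.160 via tun0 (matched /15)


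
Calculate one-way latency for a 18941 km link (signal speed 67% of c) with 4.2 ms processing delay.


Speed = 0.67 * 3e5 km/s = 201000 km/s
Propagation delay = 18941 / 201000 = 0.0942 s = 94.2338 ms
Processing delay = 4.2 ms
Total one-way latency = 98.4338 ms


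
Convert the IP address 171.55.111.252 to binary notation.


171 = 10101011
55 = 00110111
111 = 01101111
252 = 11111100
Binary: 10101011.00110111.01101111.11111100


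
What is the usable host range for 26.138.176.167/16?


Network: 26.138.0.0
Broadcast: 26.138.255.255
First usable = network + 1
Last usable = broadcast - 1
Range: 26.138.0.1 to 26.138.255.254


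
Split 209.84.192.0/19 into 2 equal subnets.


New prefix = 19 + 1 = 20
Each subnet has 4096 addresses
  209.84.192.0/20
  209.84.208.0/20
Subnets: 209.84.192.0/20, 209.84.208.0/20


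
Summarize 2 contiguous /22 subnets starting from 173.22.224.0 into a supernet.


Original prefix: /22
Number of subnets: 2 = 2^1
New prefix = 22 - 1 = 21
Supernet: 173.22.224.0/21


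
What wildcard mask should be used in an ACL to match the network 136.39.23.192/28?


Subnet mask: 255.255.255.240
Wildcard = 255.255.255.255 - subnet mask
255 - 255 = 0
255 - 255 = 0
255 - 255 = 0
255 - 240 = 15
Wildcard: 0.0.0.15


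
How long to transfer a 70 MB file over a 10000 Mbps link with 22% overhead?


Effective throughput = 10000 * (1 - 22/100) = 7800 Mbps
File size in Mb = 70 * 8 = 560 Mb
Time = 560 / 7800
Time = 0.0718 seconds


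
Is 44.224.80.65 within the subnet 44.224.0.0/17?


Subnet network: 44.224.0.0
Test IP AND mask: 44.224.0.0
Yes, 44.224.80.65 is in 44.224.0.0/17


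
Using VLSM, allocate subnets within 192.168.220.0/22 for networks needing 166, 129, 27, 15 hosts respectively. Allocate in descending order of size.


166 hosts -> /24 (254 usable): 192.168.220.0/24
129 hosts -> /24 (254 usable): 192.168.221.0/24
27 hosts -> /27 (30 usable): 192.168.222.0/27
15 hosts -> /27 (30 usable): 192.168.222.32/27
Allocation: 192.168.220.0/24 (166 hosts, 254 usable); 192.168.221.0/24 (129 hosts, 254 usable); 192.168.222.0/27 (27 hosts, 30 usable); 192.168.222.32/27 (15 hosts, 30 usable)


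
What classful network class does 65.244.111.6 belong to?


First octet: 65
Binary: 01000001
0xxxxxxx -> Class A (1-126)
Class A, default mask 255.0.0.0 (/8)


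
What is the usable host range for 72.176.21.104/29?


Network: 72.176.21.104
Broadcast: 72.176.21.111
First usable = network + 1
Last usable = broadcast - 1
Range: 72.176.21.105 to 72.176.21.110


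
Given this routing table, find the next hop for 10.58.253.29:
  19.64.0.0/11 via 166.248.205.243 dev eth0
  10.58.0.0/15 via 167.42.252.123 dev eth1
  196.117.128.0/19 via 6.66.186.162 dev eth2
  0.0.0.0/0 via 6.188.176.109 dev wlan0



Longest prefix match for 10.58.253.29:
  /11 19.64.0.0: no
  /15 10.58.0.0: MATCH
  /19 196.117.128.0: no
  /0 0.0.0.0: MATCH
Selected: next-hop 167.42.252.123 via eth1 (matched /15)


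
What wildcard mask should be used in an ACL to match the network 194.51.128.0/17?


Subnet mask: 255.255.128.0
Wildcard = 255.255.255.255 - subnet mask
255 - 255 = 0
255 - 255 = 0
255 - 128 = 127
255 - 0 = 255
Wildcard: 0.0.127.255


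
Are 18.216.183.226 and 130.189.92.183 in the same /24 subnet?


Mask: 255.255.255.0
18.216.183.226 AND mask = 18.216.183.0
130.189.92.183 AND mask = 130.189.92.0
No, different subnets (18.216.183.0 vs 130.189.92.0)


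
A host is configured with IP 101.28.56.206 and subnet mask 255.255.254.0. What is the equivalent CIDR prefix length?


Binary: 11111111.11111111.11111110.00000000
Count leading 1s
Prefix: /23


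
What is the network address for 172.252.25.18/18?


IP:   10101100.11111100.00011001.00010010
Mask: 11111111.11111111.11000000.00000000
AND operation:
Net:  10101100.11111100.00000000.00000000
Network: 172.252.0.0/18


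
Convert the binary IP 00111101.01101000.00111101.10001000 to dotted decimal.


00111101 = 61
01101000 = 104
00111101 = 61
10001000 = 136
IP: 61.104.61.136


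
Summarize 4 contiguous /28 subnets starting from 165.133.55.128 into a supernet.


Original prefix: /28
Number of subnets: 4 = 2^2
New prefix = 28 - 2 = 26
Supernet: 165.133.55.128/26


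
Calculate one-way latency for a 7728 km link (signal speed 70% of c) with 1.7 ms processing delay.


Speed = 0.7 * 3e5 km/s = 210000 km/s
Propagation delay = 7728 / 210000 = 0.0368 s = 36.8 ms
Processing delay = 1.7 ms
Total one-way latency = 38.5 ms


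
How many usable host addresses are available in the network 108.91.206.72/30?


Host bits = 32 - 30 = 2
Total addresses = 2^2 = 4
Usable = total - 2 (network and broadcast)
Usable hosts: 2


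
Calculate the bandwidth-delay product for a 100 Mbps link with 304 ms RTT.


BDP = bandwidth * RTT
= 100 Mbps * 304 ms
= 100 * 1e6 * 304 / 1000 bits
= 30400000 bits
= 3800000 bytes
= 3710.9375 KB
BDP = 30400000 bits (3800000 bytes)


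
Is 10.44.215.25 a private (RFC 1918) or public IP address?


RFC 1918 private ranges:
  10.0.0.0/8 (10.0.0.0 - 10.255.255.255)
  172.16.0.0/12 (172.16.0.0 - 172.31.255.255)
  192.168.0.0/16 (192.168.0.0 - 192.168.255.255)
Private (in 10.0.0.0/8)


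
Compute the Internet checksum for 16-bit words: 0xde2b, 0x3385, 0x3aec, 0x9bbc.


Sum all words (with carry folding):
+ 0xde2b = 0xde2b
+ 0x3385 = 0x11b1
+ 0x3aec = 0x4c9d
+ 0x9bbc = 0xe859
One's complement: ~0xe859
Checksum = 0x17a6


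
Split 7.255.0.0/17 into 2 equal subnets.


New prefix = 17 + 1 = 18
Each subnet has 16384 addresses
  7.255.0.0/18
  7.255.64.0/18
Subnets: 7.255.0.0/18, 7.255.64.0/18


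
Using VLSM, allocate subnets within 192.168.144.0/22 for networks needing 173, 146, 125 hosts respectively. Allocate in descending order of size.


173 hosts -> /24 (254 usable): 192.168.144.0/24
146 hosts -> /24 (254 usable): 192.168.145.0/24
125 hosts -> /25 (126 usable): 192.168.146.0/25
Allocation: 192.168.144.0/24 (173 hosts, 254 usable); 192.168.145.0/24 (146 hosts, 254 usable); 192.168.146.0/25 (125 hosts, 126 usable)


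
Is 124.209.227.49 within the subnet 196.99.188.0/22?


Subnet network: 196.99.188.0
Test IP AND mask: 124.209.224.0
No, 124.209.227.49 is not in 196.99.188.0/22


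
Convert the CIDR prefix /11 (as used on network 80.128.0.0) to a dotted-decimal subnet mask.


/11 means 11 network bits, 21 host bits
Binary: 11111111111000000000000000000000
Mask: 255.224.0.0


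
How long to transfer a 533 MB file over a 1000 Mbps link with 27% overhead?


Effective throughput = 1000 * (1 - 27/100) = 730 Mbps
File size in Mb = 533 * 8 = 4264 Mb
Time = 4264 / 730
Time = 5.8411 seconds


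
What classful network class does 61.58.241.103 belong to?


First octet: 61
Binary: 00111101
0xxxxxxx -> Class A (1-126)
Class A, default mask 255.0.0.0 (/8)


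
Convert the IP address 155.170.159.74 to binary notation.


155 = 10011011
170 = 10101010
159 = 10011111
74 = 01001010
Binary: 10011011.10101010.10011111.01001010


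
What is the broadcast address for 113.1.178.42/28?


Network: 113.1.178.32/28
Host bits = 4
Set all host bits to 1:
Broadcast: 113.1.178.47


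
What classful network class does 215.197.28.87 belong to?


First octet: 215
Binary: 11010111
110xxxxx -> Class C (192-223)
Class C, default mask 255.255.255.0 (/24)


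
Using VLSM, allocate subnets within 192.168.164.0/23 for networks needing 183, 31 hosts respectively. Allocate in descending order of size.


183 hosts -> /24 (254 usable): 192.168.164.0/24
31 hosts -> /26 (62 usable): 192.168.165.0/26
Allocation: 192.168.164.0/24 (183 hosts, 254 usable); 192.168.165.0/26 (31 hosts, 62 usable)


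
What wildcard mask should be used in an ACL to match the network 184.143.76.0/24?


Subnet mask: 255.255.255.0
Wildcard = 255.255.255.255 - subnet mask
255 - 255 = 0
255 - 255 = 0
255 - 255 = 0
255 - 0 = 255
Wildcard: 0.0.0.255


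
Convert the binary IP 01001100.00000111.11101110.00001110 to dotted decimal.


01001100 = 76
00000111 = 7
11101110 = 238
00001110 = 14
IP: 76.7.238.14


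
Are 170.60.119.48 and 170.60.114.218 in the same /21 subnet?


Mask: 255.255.248.0
170.60.119.48 AND mask = 170.60.112.0
170.60.114.218 AND mask = 170.60.112.0
Yes, same subnet (170.60.112.0)


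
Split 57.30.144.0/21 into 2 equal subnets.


New prefix = 21 + 1 = 22
Each subnet has 1024 addresses
  57.30.144.0/22
  57.30.148.0/22
Subnets: 57.30.144.0/22, 57.30.148.0/22


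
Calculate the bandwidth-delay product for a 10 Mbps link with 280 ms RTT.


BDP = bandwidth * RTT
= 10 Mbps * 280 ms
= 10 * 1e6 * 280 / 1000 bits
= 2800000 bits
= 350000 bytes
= 341.7969 KB
BDP = 2800000 bits (350000 bytes)


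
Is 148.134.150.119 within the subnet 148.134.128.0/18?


Subnet network: 148.134.128.0
Test IP AND mask: 148.134.128.0
Yes, 148.134.150.119 is in 148.134.128.0/18


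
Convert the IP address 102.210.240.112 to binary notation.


102 = 01100110
210 = 11010010
240 = 11110000
112 = 01110000
Binary: 01100110.11010010.11110000.01110000


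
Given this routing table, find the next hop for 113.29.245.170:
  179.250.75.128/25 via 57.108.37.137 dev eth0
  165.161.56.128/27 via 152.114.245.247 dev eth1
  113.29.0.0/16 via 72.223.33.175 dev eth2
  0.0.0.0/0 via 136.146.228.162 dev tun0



Longest prefix match for 113.29.245.170:
  /25 179.250.75.128: no
  /27 165.161.56.128: no
  /16 113.29.0.0: MATCH
  /0 0.0.0.0: MATCH
Selected: next-hop 72.223.33.175 via eth2 (matched /16)


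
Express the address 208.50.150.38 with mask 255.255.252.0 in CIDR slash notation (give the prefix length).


Binary: 11111111.11111111.11111100.00000000
Count leading 1s
Prefix: /22


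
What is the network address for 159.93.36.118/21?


IP:   10011111.01011101.00100100.01110110
Mask: 11111111.11111111.11111000.00000000
AND operation:
Net:  10011111.01011101.00100000.00000000
Network: 159.93.32.0/21


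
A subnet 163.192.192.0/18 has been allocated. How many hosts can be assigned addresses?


Host bits = 32 - 18 = 14
Total addresses = 2^14 = 16384
Usable = total - 2 (network and broadcast)
Usable hosts: 16382


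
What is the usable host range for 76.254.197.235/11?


Network: 76.224.0.0
Broadcast: 76.255.255.255
First usable = network + 1
Last usable = broadcast - 1
Range: 76.224.0.1 to 76.255.255.254


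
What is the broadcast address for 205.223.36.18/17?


Network: 205.223.0.0/17
Host bits = 15
Set all host bits to 1:
Broadcast: 205.223.127.255


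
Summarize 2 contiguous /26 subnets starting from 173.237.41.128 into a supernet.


Original prefix: /26
Number of subnets: 2 = 2^1
New prefix = 26 - 1 = 25
Supernet: 173.237.41.128/25


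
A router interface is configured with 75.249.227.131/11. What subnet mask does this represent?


/11 means 11 network bits, 21 host bits
Binary: 11111111111000000000000000000000
Mask: 255.224.0.0


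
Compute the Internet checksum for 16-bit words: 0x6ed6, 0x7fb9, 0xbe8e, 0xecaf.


Sum all words (with carry folding):
+ 0x6ed6 = 0x6ed6
+ 0x7fb9 = 0xee8f
+ 0xbe8e = 0xad1e
+ 0xecaf = 0x99ce
One's complement: ~0x99ce
Checksum = 0x6631


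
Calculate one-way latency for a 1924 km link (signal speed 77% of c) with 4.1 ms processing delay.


Speed = 0.77 * 3e5 km/s = 231000 km/s
Propagation delay = 1924 / 231000 = 0.0083 s = 8.329 ms
Processing delay = 4.1 ms
Total one-way latency = 12.429 ms


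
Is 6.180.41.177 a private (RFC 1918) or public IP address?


RFC 1918 private ranges:
  10.0.0.0/8 (10.0.0.0 - 10.255.255.255)
  172.16.0.0/12 (172.16.0.0 - 172.31.255.255)
  192.168.0.0/16 (192.168.0.0 - 192.168.255.255)
Public (not in any RFC 1918 range)


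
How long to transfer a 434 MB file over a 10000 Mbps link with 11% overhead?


Effective throughput = 10000 * (1 - 11/100) = 8900 Mbps
File size in Mb = 434 * 8 = 3472 Mb
Time = 3472 / 8900
Time = 0.3901 seconds
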